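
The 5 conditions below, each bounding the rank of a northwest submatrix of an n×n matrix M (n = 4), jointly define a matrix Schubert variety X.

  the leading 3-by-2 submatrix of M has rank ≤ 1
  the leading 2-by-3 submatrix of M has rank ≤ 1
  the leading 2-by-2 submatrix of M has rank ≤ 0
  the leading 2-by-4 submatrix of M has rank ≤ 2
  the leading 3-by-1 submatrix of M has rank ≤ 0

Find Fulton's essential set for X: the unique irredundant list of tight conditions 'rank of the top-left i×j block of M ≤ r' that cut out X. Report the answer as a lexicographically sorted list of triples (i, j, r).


Recovering R(i,j) via the rank-extension bound from the 5 conditions:

  row 1: 0 0 1 1
  row 2: 0 0 1 2
  row 3: 0 1 2 3
  row 4: 1 2 3 4

reading off 1-entries of Δ²R: w = (3, 4, 2, 1).

Rothe diagram D(w) (5 cells), 2 SE-corners (essential conditions):

[(2, 2, 0), (3, 1, 0)]


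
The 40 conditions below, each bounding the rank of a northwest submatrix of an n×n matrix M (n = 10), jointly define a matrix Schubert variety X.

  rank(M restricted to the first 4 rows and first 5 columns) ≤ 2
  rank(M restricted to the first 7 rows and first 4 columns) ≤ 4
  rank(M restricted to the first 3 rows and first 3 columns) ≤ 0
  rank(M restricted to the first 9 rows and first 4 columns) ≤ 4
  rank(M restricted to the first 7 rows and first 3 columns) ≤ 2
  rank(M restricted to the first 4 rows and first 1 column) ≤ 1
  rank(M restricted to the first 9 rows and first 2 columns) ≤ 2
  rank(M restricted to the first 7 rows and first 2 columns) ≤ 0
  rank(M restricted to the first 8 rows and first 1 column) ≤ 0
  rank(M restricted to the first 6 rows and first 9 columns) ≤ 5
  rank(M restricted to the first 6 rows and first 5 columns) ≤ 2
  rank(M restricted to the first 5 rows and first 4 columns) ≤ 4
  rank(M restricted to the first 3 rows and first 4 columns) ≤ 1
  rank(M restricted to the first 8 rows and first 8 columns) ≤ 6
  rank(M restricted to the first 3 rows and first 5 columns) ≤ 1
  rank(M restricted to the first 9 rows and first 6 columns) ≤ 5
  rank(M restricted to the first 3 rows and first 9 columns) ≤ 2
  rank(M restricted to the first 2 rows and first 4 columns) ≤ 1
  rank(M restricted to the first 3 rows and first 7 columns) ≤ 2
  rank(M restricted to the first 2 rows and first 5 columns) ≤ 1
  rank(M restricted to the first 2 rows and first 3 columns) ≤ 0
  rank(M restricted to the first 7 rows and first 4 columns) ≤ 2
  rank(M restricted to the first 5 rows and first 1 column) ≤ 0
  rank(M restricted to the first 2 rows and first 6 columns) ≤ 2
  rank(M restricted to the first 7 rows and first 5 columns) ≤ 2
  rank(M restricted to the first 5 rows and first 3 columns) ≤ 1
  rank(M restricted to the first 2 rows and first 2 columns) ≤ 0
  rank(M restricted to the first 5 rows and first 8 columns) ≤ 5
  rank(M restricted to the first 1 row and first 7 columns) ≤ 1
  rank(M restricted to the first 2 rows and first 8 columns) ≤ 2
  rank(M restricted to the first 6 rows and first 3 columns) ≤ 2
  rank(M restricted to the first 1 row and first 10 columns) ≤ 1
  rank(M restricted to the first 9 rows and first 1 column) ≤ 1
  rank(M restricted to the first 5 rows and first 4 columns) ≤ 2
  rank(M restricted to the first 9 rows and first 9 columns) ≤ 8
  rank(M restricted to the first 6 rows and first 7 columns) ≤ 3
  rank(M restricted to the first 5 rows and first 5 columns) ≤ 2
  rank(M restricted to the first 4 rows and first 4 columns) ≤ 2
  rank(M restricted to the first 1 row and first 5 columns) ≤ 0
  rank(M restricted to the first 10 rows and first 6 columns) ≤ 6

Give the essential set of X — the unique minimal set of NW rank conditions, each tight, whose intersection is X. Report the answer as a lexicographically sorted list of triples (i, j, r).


Rank table r_w(10×10) implied by the 40 constraints:

  R[1]: 0, 0, 0, 0, 0, 1, 1, 1, 1, 1
  R[2]: 0, 0, 0, 1, 1, 2, 2, 2, 2, 2
  R[3]: 0, 0, 0, 1, 1, 2, 2, 2, 2, 3
  R[4]: 0, 0, 1, 2, 2, 3, 3, 3, 3, 4
  R[5]: 0, 0, 1, 2, 2, 3, 3, 4, 4, 5
  R[6]: 0, 0, 1, 2, 2, 3, 3, 4, 5, 6
  R[7]: 0, 0, 1, 2, 2, 3, 4, 5, 6, 7
  R[8]: 0, 1, 2, 3, 3, 4, 5, 6, 7, 8
  R[9]: 1, 2, 3, 4, 4, 5, 6, 7, 8, 9
  R[10]: 1, 2, 3, 4, 5, 6, 7, 8, 9, 10

so w = (6, 4, 10, 3, 8, 9, 7, 2, 1, 5).

Fulton essential set (8 of the 29 Rothe cells):

[(1, 5, 0), (3, 3, 0), (3, 5, 1), (3, 9, 2), (6, 7, 3), (7, 2, 0), (7, 5, 2), (8, 1, 0)]


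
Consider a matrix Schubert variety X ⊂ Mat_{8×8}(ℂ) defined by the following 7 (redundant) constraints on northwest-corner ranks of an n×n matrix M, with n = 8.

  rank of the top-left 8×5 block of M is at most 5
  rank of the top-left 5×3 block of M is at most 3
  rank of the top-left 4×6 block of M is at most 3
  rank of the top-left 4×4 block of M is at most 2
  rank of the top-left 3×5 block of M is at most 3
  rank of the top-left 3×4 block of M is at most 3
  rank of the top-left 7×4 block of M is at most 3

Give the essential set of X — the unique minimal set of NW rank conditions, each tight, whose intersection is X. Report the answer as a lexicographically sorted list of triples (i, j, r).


Propagating the 7 rank bounds to every northwest block:

  1, 1, 1, 1, 1, 1, 1, 1
  1, 2, 2, 2, 2, 2, 2, 2
  1, 2, 2, 2, 3, 3, 3, 3
  1, 2, 2, 2, 3, 3, 4, 4
  1, 2, 3, 3, 4, 4, 5, 5
  1, 2, 3, 3, 4, 5, 6, 6
  1, 2, 3, 3, 4, 5, 6, 7
  1, 2, 3, 4, 5, 6, 7, 8

hence w(1..8) = (1, 2, 5, 7, 3, 6, 8, 4).

Rothe diagram D(w) (7 cells), 3 SE-corners (essential conditions):

[(4, 4, 2), (4, 6, 3), (7, 4, 3)]


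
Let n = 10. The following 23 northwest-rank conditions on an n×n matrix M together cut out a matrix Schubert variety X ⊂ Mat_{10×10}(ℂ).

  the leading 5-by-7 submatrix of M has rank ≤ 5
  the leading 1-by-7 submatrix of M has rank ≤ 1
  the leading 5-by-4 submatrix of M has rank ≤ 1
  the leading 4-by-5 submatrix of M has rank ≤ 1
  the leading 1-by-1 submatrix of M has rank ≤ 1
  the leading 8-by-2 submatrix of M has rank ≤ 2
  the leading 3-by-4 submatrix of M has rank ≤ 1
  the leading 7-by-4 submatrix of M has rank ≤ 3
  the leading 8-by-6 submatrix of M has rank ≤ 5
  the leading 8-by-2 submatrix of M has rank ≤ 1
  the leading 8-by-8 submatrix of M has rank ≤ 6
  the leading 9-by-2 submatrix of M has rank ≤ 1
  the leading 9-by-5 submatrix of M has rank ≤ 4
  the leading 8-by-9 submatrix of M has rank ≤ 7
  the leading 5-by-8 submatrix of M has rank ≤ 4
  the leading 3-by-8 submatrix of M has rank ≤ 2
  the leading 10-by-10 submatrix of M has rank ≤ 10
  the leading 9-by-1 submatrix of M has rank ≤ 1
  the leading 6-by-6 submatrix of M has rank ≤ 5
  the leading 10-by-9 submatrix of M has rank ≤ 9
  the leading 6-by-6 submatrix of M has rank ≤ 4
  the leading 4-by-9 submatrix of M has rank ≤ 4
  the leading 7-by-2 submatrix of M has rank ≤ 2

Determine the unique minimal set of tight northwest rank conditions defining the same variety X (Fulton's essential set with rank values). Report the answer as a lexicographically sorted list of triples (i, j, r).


Recovering R(i,j) via the rank-extension bound from the 23 conditions:

  row 1: 1  1  1  1  1  1  1  1  1  1
  row 2: 1  1  1  1  1  2  2  2  2  2
  row 3: 1  1  1  1  1  2  2  2  3  3
  row 4: 1  1  1  1  1  2  3  3  4  4
  row 5: 1  1  1  1  2  3  4  4  5  5
  row 6: 1  1  2  2  3  4  5  5  6  6
  row 7: 1  1  2  3  4  5  6  6  7  7
  row 8: 1  1  2  3  4  5  6  6  7  8
  row 9: 1  1  2  3  4  5  6  7  8  9
  row 10: 1  2  3  4  5  6  7  8  9  10

the unique w with this rank table is (1, 6, 9, 7, 5, 3, 4, 10, 8, 2).

Fulton essential set (5 of the 22 Rothe cells):

[(3, 8, 2), (4, 5, 1), (5, 4, 1), (8, 8, 6), (9, 2, 1)]


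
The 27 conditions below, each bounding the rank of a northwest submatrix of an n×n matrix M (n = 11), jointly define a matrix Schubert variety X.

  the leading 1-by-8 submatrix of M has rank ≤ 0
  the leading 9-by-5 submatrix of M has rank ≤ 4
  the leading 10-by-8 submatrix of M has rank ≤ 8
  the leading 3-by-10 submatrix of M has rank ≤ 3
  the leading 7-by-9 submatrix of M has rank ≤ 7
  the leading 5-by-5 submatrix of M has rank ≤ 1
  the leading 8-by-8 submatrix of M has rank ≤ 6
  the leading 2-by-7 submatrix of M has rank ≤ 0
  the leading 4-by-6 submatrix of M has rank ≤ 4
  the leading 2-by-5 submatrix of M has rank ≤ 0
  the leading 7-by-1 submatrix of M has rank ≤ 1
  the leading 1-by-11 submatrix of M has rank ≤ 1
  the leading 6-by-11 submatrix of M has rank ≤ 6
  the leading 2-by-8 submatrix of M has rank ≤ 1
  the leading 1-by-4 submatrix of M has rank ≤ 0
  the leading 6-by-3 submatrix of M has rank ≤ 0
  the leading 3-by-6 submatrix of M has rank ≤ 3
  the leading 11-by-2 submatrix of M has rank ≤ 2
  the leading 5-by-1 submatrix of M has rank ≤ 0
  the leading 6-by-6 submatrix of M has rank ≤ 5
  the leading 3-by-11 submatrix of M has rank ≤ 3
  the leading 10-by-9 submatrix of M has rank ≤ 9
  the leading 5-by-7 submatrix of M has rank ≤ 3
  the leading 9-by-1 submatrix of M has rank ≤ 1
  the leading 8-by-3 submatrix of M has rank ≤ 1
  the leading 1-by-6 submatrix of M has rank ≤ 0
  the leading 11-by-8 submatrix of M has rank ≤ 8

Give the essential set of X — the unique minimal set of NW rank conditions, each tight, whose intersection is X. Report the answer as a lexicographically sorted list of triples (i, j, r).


Rank table r_w(11×11) implied by the 27 constraints:

  row 1: 0  0  0  0  0  0  0  0  1  1  1
  row 2: 0  0  0  0  0  0  0  1  2  2  2
  row 3: 0  0  0  1  1  1  1  2  3  3  3
  row 4: 0  0  0  1  1  2  2  3  4  4  4
  row 5: 0  0  0  1  1  2  3  4  5  5  5
  row 6: 0  0  0  1  2  3  4  5  6  6  6
  row 7: 1  1  1  2  3  4  5  6  7  7  7
  row 8: 1  1  1  2  3  4  5  6  7  8  8
  row 9: 1  2  2  3  4  5  6  7  8  9  9
  row 10: 1  2  3  4  5  6  7  8  9  10  10
  row 11: 1  2  3  4  5  6  7  8  9  10  11

giving w = (9, 8, 4, 6, 7, 5, 1, 10, 2, 3, 11) via Δ²R.

Rothe diagram D(w) (31 cells), 5 SE-corners (essential conditions):

[(1, 8, 0), (2, 7, 0), (5, 5, 1), (6, 3, 0), (8, 3, 1)]


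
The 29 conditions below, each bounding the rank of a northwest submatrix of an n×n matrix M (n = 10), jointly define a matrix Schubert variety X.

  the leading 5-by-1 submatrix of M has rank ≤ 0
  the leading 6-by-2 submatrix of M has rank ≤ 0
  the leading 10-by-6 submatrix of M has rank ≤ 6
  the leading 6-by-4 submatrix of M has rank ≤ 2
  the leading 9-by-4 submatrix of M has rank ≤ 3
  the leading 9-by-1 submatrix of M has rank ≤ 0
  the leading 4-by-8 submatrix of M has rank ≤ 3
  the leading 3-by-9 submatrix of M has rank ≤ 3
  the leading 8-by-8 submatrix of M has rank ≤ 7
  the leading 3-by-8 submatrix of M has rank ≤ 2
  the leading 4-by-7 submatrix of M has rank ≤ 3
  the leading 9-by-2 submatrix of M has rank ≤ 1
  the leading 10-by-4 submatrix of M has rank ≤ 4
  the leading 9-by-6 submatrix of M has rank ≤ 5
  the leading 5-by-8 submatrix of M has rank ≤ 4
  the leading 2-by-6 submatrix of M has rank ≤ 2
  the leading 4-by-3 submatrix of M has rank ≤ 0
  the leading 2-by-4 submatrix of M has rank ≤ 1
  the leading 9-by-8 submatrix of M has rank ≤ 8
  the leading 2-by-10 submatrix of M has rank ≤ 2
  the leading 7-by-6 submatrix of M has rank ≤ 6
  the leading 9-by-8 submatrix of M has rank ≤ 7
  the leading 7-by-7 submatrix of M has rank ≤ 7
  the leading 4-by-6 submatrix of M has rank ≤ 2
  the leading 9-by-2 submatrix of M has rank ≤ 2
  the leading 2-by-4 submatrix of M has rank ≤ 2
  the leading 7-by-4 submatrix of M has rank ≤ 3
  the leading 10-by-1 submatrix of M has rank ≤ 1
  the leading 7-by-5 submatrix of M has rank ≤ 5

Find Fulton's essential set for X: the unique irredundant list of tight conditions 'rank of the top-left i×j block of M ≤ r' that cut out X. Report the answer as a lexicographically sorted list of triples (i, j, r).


Reconstructing r_w from the 29 given conditions:

  0 0 0 1 1 1 1 1 1 1
  0 0 0 1 2 2 2 2 2 2
  0 0 0 1 2 2 2 2 3 3
  0 0 0 1 2 2 3 3 4 4
  0 0 1 2 3 3 4 4 5 5
  0 0 1 2 3 4 5 5 6 6
  0 1 2 3 4 5 6 6 7 7
  0 1 2 3 4 5 6 7 8 8
  0 1 2 3 4 5 6 7 8 9
  1 2 3 4 5 6 7 8 9 10

the unique w with this rank table is (4, 5, 9, 7, 3, 6, 2, 8, 10, 1).

D(w) has 23 cells with 5 SE-corners; essential set:

[(3, 8, 2), (4, 3, 0), (4, 6, 2), (6, 2, 0), (9, 1, 0)]


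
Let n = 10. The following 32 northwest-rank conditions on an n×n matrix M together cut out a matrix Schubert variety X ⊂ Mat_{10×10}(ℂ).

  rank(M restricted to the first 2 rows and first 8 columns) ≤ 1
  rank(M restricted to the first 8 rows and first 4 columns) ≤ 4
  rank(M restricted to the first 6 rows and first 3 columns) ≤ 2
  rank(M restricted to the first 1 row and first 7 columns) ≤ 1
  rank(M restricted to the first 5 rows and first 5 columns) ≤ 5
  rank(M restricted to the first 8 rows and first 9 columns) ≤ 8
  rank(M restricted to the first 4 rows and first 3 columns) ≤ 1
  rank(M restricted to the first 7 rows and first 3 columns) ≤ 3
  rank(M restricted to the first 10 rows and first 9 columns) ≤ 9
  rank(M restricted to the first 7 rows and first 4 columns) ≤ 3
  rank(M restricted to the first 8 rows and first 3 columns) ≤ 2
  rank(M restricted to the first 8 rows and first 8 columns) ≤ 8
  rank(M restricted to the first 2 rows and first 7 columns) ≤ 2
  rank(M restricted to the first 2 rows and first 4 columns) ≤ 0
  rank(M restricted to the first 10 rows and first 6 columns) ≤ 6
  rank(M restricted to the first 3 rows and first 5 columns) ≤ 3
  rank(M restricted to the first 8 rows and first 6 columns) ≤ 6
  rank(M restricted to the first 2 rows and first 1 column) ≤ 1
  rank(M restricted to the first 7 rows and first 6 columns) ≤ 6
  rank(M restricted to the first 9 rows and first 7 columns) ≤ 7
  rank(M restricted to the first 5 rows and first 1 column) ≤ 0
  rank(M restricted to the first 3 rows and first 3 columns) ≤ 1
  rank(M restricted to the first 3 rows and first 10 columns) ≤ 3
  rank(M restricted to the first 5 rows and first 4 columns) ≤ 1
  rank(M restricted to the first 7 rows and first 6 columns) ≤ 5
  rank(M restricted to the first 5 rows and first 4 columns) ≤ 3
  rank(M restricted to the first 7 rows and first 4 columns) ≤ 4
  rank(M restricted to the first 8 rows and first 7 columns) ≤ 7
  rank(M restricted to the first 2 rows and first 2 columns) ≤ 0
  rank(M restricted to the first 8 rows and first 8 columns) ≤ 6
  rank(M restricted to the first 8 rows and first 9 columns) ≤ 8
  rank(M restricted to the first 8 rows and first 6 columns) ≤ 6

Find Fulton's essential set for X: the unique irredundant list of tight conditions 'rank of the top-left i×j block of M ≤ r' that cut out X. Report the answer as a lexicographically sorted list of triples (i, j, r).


Reconstructing r_w from the 32 given conditions:

  i=1: 0 0 0 0 1 1 1 1 1 1
  i=2: 0 0 0 0 1 1 1 1 2 2
  i=3: 0 1 1 1 2 2 2 2 3 3
  i=4: 0 1 1 1 2 3 3 3 4 4
  i=5: 0 1 1 1 2 3 4 4 5 5
  i=6: 1 2 2 2 3 4 5 5 6 6
  i=7: 1 2 2 3 4 5 6 6 7 7
  i=8: 1 2 2 3 4 5 6 6 7 8
  i=9: 1 2 3 4 5 6 7 7 8 9
  i=10: 1 2 3 4 5 6 7 8 9 10

second differences of R give the permutation w = (5, 9, 2, 6, 7, 1, 4, 10, 3, 8).

6 SE-corners of the 21-cell Rothe diagram give Ess(w):

[(2, 4, 0), (2, 8, 1), (5, 1, 0), (5, 4, 1), (8, 3, 2), (8, 8, 6)]


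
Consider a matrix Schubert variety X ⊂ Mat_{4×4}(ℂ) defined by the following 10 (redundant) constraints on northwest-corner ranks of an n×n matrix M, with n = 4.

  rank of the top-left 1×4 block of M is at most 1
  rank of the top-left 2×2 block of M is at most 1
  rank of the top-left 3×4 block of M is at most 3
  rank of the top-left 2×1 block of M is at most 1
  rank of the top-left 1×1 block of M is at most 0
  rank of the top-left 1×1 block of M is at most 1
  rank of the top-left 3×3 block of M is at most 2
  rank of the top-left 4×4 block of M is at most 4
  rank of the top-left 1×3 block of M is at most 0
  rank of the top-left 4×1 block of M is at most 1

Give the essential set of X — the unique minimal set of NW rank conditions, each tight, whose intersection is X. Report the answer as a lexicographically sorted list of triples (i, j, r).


Recovering R(i,j) via the rank-extension bound from the 10 conditions:

  R[1]: 0 0 0 1
  R[2]: 1 1 1 2
  R[3]: 1 2 2 3
  R[4]: 1 2 3 4

hence w(1..4) = (4, 1, 2, 3).

ℓ(w)=3; the 1 essential cell (i,j,r):

[(1, 3, 0)]


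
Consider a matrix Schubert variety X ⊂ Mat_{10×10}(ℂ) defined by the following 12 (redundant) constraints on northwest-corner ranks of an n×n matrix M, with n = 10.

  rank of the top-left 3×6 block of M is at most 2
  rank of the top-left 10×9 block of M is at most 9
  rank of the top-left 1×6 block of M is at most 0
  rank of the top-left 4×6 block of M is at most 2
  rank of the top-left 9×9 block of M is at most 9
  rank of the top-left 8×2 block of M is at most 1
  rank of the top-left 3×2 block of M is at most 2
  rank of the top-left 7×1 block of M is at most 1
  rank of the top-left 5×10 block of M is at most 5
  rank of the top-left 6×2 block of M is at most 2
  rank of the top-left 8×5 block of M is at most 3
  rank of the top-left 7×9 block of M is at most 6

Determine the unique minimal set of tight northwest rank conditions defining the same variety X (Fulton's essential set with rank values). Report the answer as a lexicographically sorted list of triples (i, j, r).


Reconstructing r_w from the 12 given conditions:

  0 | 0 | 0 | 0 | 0 | 0 | 1 | 1 | 1 | 1
  1 | 1 | 1 | 1 | 1 | 1 | 2 | 2 | 2 | 2
  1 | 1 | 2 | 2 | 2 | 2 | 3 | 3 | 3 | 3
  1 | 1 | 2 | 2 | 2 | 2 | 3 | 4 | 4 | 4
  1 | 1 | 2 | 3 | 3 | 3 | 4 | 5 | 5 | 5
  1 | 1 | 2 | 3 | 3 | 4 | 5 | 6 | 6 | 6
  1 | 1 | 2 | 3 | 3 | 4 | 5 | 6 | 6 | 7
  1 | 1 | 2 | 3 | 3 | 4 | 5 | 6 | 7 | 8
  1 | 2 | 3 | 4 | 4 | 5 | 6 | 7 | 8 | 9
  1 | 2 | 3 | 4 | 5 | 6 | 7 | 8 | 9 | 10

hence w(1..10) = (7, 1, 3, 8, 4, 6, 10, 9, 2, 5).

Fulton essential set (5 of the 19 Rothe cells):

[(1, 6, 0), (4, 6, 2), (7, 9, 6), (8, 2, 1), (8, 5, 3)]


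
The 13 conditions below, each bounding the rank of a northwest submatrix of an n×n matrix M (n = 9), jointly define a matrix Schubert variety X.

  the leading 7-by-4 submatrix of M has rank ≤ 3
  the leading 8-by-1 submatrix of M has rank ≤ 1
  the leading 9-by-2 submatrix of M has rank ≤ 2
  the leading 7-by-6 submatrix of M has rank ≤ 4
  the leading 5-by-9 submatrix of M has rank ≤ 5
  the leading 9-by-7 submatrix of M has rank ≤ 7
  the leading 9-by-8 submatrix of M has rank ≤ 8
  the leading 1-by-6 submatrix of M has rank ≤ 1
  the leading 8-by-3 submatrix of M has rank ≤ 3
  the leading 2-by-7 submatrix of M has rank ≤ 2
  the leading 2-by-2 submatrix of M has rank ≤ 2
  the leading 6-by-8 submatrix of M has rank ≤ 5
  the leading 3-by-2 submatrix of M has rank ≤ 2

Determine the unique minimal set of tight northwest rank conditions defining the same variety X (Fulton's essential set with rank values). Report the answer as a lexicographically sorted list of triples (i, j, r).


The tightest implied rank at each (i,j), from the 13 conditions:

  1 | 1 | 1 | 1 | 1 | 1 | 1 | 1 | 1
  1 | 2 | 2 | 2 | 2 | 2 | 2 | 2 | 2
  1 | 2 | 3 | 3 | 3 | 3 | 3 | 3 | 3
  1 | 2 | 3 | 3 | 4 | 4 | 4 | 4 | 4
  1 | 2 | 3 | 3 | 4 | 4 | 5 | 5 | 5
  1 | 2 | 3 | 3 | 4 | 4 | 5 | 5 | 6
  1 | 2 | 3 | 3 | 4 | 4 | 5 | 6 | 7
  1 | 2 | 3 | 4 | 5 | 5 | 6 | 7 | 8
  1 | 2 | 3 | 4 | 5 | 6 | 7 | 8 | 9

second differences of R give the permutation w = (1, 2, 3, 5, 7, 9, 8, 4, 6).

D(w) has 8 cells with 3 SE-corners; essential set:

[(6, 8, 5), (7, 4, 3), (7, 6, 4)]


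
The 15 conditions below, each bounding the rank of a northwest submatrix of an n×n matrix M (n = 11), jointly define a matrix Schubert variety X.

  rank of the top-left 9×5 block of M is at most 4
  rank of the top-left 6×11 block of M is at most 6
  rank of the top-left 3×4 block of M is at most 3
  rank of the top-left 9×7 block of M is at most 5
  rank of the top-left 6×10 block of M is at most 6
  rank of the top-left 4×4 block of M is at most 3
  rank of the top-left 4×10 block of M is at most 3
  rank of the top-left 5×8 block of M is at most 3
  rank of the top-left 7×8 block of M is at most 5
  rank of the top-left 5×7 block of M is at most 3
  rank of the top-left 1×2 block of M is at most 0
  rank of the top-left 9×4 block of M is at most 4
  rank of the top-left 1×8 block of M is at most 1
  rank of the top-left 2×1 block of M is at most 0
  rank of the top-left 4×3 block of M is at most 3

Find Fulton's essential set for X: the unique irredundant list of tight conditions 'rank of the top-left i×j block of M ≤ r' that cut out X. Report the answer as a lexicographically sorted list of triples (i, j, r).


Propagating the 15 rank bounds to every northwest block:

  0  0  1  1  1  1  1  1  1  1  1
  0  1  2  2  2  2  2  2  2  2  2
  1  2  3  3  3  3  3  3  3  3  3
  1  2  3  3  3  3  3  3  3  3  4
  1  2  3  3  3  3  3  3  4  4  5
  1  2  3  4  4  4  4  4  5  5  6
  1  2  3  4  4  5  5  5  6  6  7
  1  2  3  4  4  5  5  6  7  7  8
  1  2  3  4  4  5  5  6  7  8  9
  1  2  3  4  5  6  6  7  8  9  10
  1  2  3  4  5  6  7  8  9  10  11

giving w = (3, 2, 1, 11, 9, 4, 6, 8, 10, 5, 7) via Δ²R.

6 SE-corners of the 20-cell Rothe diagram give Ess(w):

[(1, 2, 0), (2, 1, 0), (4, 10, 3), (5, 8, 3), (9, 5, 4), (9, 7, 5)]


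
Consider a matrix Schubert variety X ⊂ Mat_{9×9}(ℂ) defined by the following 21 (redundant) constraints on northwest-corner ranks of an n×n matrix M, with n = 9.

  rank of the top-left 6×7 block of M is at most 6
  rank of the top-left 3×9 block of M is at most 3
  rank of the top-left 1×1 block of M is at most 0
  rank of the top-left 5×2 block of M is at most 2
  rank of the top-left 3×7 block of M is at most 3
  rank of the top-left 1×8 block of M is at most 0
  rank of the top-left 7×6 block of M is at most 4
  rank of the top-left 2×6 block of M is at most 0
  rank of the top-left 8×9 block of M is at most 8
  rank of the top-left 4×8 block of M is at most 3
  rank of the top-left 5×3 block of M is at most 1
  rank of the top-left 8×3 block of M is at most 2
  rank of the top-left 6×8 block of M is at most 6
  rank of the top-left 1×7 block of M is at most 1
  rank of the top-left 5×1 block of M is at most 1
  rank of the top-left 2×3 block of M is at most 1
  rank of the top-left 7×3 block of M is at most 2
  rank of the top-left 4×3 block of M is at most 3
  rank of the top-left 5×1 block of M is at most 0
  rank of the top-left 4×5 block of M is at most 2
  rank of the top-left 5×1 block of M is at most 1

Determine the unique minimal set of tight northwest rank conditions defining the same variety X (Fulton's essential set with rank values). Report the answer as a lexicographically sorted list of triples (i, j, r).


Reconstructing r_w from the 21 given conditions:

  0 0 0 0 0 0 0 0 1
  0 0 0 0 0 0 1 1 2
  0 1 1 1 1 1 2 2 3
  0 1 1 2 2 2 3 3 4
  0 1 1 2 3 3 4 4 5
  1 2 2 3 4 4 5 5 6
  1 2 2 3 4 4 5 6 7
  1 2 2 3 4 5 6 7 8
  1 2 3 4 5 6 7 8 9

the unique w with this rank table is (9, 7, 2, 4, 5, 1, 8, 6, 3).

ℓ(w)=22; the 6 essential cells (i,j,r):

[(1, 8, 0), (2, 6, 0), (5, 1, 0), (5, 3, 1), (7, 6, 4), (8, 3, 2)]


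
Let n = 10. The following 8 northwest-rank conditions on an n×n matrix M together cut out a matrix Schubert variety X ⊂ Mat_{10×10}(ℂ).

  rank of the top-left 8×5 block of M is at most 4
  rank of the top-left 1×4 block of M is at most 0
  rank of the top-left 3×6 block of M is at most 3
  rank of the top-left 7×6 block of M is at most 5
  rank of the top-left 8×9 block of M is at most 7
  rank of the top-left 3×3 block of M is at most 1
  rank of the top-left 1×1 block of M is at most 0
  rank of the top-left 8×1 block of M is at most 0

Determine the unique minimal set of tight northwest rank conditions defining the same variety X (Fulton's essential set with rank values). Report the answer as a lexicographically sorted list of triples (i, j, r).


Propagating the 8 rank bounds to every northwest block:

  i=1: 0 0 0 0 1 1 1 1 1 1
  i=2: 0 1 1 1 2 2 2 2 2 2
  i=3: 0 1 1 2 3 3 3 3 3 3
  i=4: 0 1 2 3 4 4 4 4 4 4
  i=5: 0 1 2 3 4 5 5 5 5 5
  i=6: 0 1 2 3 4 5 6 6 6 6
  i=7: 0 1 2 3 4 5 6 7 7 7
  i=8: 0 1 2 3 4 5 6 7 7 8
  i=9: 1 2 3 4 5 6 7 8 8 9
  i=10: 1 2 3 4 5 6 7 8 9 10

the unique w with this rank table is (5, 2, 4, 3, 6, 7, 8, 10, 1, 9).

|D(w)|=13, |Ess(w)|=4:

[(1, 4, 0), (3, 3, 1), (8, 1, 0), (8, 9, 7)]


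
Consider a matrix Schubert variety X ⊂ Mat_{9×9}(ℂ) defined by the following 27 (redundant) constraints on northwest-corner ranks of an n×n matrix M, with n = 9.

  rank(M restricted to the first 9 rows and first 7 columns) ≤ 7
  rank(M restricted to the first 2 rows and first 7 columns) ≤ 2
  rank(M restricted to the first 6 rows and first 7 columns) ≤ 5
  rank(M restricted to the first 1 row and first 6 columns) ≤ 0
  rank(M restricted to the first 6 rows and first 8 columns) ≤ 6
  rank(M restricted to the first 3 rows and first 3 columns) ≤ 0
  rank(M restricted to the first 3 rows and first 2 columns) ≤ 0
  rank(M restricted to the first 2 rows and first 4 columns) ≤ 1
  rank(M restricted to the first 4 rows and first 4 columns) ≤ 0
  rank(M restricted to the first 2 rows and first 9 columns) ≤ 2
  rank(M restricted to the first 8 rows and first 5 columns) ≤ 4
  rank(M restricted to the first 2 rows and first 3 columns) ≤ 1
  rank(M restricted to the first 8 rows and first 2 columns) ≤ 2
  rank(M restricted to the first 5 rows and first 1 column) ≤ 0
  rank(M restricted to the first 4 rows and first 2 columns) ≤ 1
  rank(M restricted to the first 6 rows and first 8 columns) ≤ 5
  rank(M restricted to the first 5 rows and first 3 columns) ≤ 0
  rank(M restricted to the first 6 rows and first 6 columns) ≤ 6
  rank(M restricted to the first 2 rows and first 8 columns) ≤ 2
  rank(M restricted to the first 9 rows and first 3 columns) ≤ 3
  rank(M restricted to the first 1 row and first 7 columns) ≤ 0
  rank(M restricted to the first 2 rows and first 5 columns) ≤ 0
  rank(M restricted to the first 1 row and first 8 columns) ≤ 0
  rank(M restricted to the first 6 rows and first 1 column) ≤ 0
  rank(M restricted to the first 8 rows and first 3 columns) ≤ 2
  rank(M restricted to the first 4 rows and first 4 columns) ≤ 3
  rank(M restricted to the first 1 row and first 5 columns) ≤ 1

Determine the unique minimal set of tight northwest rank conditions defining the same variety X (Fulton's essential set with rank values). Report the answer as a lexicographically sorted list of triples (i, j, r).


Recovering R(i,j) via the rank-extension bound from the 27 conditions:

  row 1: 0, 0, 0, 0, 0, 0, 0, 0, 1
  row 2: 0, 0, 0, 0, 0, 1, 1, 1, 2
  row 3: 0, 0, 0, 0, 1, 2, 2, 2, 3
  row 4: 0, 0, 0, 0, 1, 2, 3, 3, 4
  row 5: 0, 0, 0, 1, 2, 3, 4, 4, 5
  row 6: 0, 1, 1, 2, 3, 4, 5, 5, 6
  row 7: 1, 2, 2, 3, 4, 5, 6, 6, 7
  row 8: 1, 2, 2, 3, 4, 5, 6, 7, 8
  row 9: 1, 2, 3, 4, 5, 6, 7, 8, 9

reading off 1-entries of Δ²R: w = (9, 6, 5, 7, 4, 2, 1, 8, 3).

Fulton essential set (6 of the 26 Rothe cells):

[(1, 8, 0), (2, 5, 0), (4, 4, 0), (5, 3, 0), (6, 1, 0), (8, 3, 2)]


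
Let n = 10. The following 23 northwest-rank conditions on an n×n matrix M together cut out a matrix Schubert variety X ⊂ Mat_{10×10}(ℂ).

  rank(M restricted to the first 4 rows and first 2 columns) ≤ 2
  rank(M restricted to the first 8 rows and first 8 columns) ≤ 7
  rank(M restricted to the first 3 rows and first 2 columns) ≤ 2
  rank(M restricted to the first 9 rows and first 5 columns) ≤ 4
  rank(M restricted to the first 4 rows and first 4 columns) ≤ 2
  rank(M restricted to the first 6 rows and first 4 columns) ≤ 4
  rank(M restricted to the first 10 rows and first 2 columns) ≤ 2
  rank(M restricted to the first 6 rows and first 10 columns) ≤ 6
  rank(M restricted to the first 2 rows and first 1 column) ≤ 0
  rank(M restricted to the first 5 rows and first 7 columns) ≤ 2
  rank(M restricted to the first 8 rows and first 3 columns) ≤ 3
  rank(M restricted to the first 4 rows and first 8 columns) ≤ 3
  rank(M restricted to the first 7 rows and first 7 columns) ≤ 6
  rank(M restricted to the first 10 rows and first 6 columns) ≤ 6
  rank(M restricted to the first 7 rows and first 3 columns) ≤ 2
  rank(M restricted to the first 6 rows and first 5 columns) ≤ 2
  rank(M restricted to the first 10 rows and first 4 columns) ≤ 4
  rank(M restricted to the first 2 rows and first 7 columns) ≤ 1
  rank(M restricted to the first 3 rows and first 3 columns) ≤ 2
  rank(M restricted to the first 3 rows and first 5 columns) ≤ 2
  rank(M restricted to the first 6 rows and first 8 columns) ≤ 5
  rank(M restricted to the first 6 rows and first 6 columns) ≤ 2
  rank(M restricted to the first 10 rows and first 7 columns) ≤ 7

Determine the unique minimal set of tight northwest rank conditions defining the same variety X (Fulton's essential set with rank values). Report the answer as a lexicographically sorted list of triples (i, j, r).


Recovering R(i,j) via the rank-extension bound from the 23 conditions:

  0 1 1 1 1 1 1 1 1 1
  0 1 1 1 1 1 1 2 2 2
  1 2 2 2 2 2 2 3 3 3
  1 2 2 2 2 2 2 3 4 4
  1 2 2 2 2 2 2 3 4 5
  1 2 2 2 2 2 3 4 5 6
  1 2 2 3 3 3 4 5 6 7
  1 2 3 4 4 4 5 6 7 8
  1 2 3 4 4 5 6 7 8 9
  1 2 3 4 5 6 7 8 9 10

so w = (2, 8, 1, 9, 10, 7, 4, 3, 6, 5).

Rothe diagram D(w) (23 cells), 6 SE-corners (essential conditions):

[(2, 1, 0), (2, 7, 1), (5, 7, 2), (6, 6, 2), (7, 3, 2), (9, 5, 4)]


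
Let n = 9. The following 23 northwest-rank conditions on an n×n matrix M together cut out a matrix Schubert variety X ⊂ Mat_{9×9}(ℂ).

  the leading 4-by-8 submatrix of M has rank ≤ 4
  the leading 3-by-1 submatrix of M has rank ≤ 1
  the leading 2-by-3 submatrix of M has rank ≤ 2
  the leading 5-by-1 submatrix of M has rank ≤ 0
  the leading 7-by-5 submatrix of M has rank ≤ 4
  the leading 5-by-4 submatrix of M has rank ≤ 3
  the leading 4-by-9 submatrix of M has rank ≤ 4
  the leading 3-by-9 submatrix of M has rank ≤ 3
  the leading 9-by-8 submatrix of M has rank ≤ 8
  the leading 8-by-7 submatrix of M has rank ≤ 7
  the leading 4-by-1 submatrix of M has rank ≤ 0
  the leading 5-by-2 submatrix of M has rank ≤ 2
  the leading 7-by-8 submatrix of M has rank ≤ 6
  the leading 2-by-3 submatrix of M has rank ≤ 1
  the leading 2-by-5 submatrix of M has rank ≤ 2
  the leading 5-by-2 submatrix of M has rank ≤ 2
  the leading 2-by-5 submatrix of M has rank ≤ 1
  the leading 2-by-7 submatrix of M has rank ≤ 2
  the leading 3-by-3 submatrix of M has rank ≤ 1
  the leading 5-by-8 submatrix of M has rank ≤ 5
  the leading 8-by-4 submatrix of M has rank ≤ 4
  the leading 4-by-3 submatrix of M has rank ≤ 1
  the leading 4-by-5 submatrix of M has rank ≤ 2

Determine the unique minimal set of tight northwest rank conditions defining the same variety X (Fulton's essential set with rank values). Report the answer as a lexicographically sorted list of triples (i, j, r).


Recovering R(i,j) via the rank-extension bound from the 23 conditions:

  R[1]: 0, 1, 1, 1, 1, 1, 1, 1, 1
  R[2]: 0, 1, 1, 1, 1, 2, 2, 2, 2
  R[3]: 0, 1, 1, 2, 2, 3, 3, 3, 3
  R[4]: 0, 1, 1, 2, 2, 3, 4, 4, 4
  R[5]: 0, 1, 2, 3, 3, 4, 5, 5, 5
  R[6]: 1, 2, 3, 4, 4, 5, 6, 6, 6
  R[7]: 1, 2, 3, 4, 4, 5, 6, 6, 7
  R[8]: 1, 2, 3, 4, 5, 6, 7, 7, 8
  R[9]: 1, 2, 3, 4, 5, 6, 7, 8, 9

reading off 1-entries of Δ²R: w = (2, 6, 4, 7, 3, 1, 9, 5, 8).

6 SE-corners of the 13-cell Rothe diagram give Ess(w):

[(2, 5, 1), (4, 3, 1), (4, 5, 2), (5, 1, 0), (7, 5, 4), (7, 8, 6)]


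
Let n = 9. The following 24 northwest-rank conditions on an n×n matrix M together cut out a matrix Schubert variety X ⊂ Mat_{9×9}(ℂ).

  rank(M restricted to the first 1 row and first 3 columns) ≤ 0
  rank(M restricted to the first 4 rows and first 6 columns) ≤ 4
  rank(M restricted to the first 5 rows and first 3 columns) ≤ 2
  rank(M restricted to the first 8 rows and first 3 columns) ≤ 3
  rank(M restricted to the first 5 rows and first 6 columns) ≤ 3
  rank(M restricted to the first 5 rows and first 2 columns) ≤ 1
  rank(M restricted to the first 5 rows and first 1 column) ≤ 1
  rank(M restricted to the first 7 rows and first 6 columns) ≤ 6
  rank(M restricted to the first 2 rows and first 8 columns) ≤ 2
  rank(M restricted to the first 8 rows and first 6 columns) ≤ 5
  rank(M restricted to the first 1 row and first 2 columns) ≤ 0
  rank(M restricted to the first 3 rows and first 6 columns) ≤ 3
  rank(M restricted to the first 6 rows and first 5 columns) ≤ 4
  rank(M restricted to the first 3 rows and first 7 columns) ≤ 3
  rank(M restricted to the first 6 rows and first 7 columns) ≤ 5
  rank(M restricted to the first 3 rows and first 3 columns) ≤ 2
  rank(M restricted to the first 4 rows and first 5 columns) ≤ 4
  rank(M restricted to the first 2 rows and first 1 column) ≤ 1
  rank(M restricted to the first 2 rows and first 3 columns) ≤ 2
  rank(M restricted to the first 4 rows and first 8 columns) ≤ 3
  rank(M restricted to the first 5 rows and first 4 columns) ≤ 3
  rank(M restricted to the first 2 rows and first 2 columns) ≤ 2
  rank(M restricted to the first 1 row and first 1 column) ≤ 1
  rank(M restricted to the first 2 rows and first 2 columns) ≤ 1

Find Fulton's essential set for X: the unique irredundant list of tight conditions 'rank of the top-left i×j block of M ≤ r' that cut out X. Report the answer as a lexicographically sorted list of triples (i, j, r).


Recovering R(i,j) via the rank-extension bound from the 24 conditions:

  row 1: 0 0 0 1 1 1 1 1 1
  row 2: 1 1 1 2 2 2 2 2 2
  row 3: 1 1 2 3 3 3 3 3 3
  row 4: 1 1 2 3 3 3 3 3 4
  row 5: 1 1 2 3 3 3 4 4 5
  row 6: 1 2 3 4 4 4 5 5 6
  row 7: 1 2 3 4 5 5 6 6 7
  row 8: 1 2 3 4 5 5 6 7 8
  row 9: 1 2 3 4 5 6 7 8 9

so w = (4, 1, 3, 9, 7, 2, 5, 8, 6).

Rothe diagram D(w) (13 cells), 5 SE-corners (essential conditions):

[(1, 3, 0), (4, 8, 3), (5, 2, 1), (5, 6, 3), (8, 6, 5)]


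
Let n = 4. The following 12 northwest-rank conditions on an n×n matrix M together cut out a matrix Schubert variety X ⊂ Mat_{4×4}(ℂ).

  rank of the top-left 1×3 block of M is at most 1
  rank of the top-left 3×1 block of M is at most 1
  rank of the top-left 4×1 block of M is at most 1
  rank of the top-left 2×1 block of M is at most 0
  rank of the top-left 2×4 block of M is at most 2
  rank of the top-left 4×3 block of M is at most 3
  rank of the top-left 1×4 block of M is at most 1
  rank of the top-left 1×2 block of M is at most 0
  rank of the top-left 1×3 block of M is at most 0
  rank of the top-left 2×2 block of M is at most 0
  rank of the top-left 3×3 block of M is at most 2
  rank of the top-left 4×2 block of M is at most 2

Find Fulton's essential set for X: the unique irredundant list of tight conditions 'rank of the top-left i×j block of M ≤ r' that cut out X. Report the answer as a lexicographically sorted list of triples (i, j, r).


The tightest implied rank at each (i,j), from the 12 conditions:

  R[1]: 0 0 0 1
  R[2]: 0 0 1 2
  R[3]: 1 1 2 3
  R[4]: 1 2 3 4

the unique w with this rank table is (4, 3, 1, 2).

Rothe diagram D(w) (5 cells), 2 SE-corners (essential conditions):

[(1, 3, 0), (2, 2, 0)]


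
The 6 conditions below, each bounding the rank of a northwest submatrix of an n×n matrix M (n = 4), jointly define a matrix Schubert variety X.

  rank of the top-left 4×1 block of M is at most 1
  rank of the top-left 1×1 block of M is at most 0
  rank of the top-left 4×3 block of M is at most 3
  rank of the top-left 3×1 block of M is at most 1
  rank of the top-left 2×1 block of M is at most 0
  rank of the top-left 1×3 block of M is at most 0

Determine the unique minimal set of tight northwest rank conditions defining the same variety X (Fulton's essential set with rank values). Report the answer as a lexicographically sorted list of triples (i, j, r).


Computing R[i][j] = min implied NW-rank bound (n=4, 6 conditions):

  R[1]: 0, 0, 0, 1
  R[2]: 0, 1, 1, 2
  R[3]: 1, 2, 2, 3
  R[4]: 1, 2, 3, 4

giving w = (4, 2, 1, 3) via Δ²R.

ℓ(w)=4; the 2 essential cells (i,j,r):

[(1, 3, 0), (2, 1, 0)]


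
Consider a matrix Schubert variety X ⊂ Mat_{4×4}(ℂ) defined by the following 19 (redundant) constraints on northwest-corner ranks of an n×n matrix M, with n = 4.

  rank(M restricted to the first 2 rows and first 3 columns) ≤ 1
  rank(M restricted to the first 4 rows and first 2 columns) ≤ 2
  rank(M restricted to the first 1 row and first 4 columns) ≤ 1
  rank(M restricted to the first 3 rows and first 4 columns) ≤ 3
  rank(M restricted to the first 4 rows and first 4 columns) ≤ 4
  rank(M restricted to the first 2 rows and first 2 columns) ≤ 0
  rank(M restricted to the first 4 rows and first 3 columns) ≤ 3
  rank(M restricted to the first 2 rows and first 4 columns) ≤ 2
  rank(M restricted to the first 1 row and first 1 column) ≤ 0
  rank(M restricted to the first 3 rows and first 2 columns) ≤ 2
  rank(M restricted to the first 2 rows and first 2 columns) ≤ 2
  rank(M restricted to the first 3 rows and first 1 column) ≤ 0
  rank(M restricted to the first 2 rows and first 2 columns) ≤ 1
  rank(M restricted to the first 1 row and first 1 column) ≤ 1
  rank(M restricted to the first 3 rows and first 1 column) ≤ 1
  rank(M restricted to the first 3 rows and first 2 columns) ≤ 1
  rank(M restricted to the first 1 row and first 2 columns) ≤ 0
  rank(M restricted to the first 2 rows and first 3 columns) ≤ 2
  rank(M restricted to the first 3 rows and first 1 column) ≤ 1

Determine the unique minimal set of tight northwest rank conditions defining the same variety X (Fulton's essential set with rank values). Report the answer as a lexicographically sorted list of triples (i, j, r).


Recovering R(i,j) via the rank-extension bound from the 19 conditions:

  0, 0, 1, 1
  0, 0, 1, 2
  0, 1, 2, 3
  1, 2, 3, 4

giving w = (3, 4, 2, 1) via Δ²R.

2 SE-corners of the 5-cell Rothe diagram give Ess(w):

[(2, 2, 0), (3, 1, 0)]


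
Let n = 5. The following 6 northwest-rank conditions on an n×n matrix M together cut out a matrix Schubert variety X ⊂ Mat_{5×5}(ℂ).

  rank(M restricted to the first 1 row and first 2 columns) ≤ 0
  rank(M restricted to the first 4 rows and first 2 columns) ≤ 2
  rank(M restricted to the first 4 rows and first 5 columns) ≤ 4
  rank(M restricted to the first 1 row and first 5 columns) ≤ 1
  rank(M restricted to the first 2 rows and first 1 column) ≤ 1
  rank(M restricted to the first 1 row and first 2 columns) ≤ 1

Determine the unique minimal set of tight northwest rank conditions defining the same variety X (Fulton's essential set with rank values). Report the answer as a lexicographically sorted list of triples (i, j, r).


Recovering R(i,j) via the rank-extension bound from the 6 conditions:

  i=1: 0, 0, 1, 1, 1
  i=2: 1, 1, 2, 2, 2
  i=3: 1, 2, 3, 3, 3
  i=4: 1, 2, 3, 4, 4
  i=5: 1, 2, 3, 4, 5

reading off 1-entries of Δ²R: w = (3, 1, 2, 4, 5).

|D(w)|=2, |Ess(w)|=1:

[(1, 2, 0)]


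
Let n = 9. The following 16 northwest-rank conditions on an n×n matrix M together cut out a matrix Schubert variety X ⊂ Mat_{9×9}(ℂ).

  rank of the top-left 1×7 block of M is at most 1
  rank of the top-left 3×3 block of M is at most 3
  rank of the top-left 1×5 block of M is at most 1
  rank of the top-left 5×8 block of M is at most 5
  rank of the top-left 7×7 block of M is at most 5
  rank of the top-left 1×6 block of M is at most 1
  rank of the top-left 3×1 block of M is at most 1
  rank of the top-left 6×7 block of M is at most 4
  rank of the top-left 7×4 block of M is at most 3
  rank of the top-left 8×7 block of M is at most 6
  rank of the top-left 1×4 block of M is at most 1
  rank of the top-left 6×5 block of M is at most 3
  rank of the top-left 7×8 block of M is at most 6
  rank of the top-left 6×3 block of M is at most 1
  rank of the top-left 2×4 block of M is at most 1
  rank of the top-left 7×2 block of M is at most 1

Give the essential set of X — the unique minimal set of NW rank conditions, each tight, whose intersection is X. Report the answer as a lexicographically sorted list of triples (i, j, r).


Propagating the 16 rank bounds to every northwest block:

  row 1: 1, 1, 1, 1, 1, 1, 1, 1, 1
  row 2: 1, 1, 1, 1, 2, 2, 2, 2, 2
  row 3: 1, 1, 1, 2, 3, 3, 3, 3, 3
  row 4: 1, 1, 1, 2, 3, 4, 4, 4, 4
  row 5: 1, 1, 1, 2, 3, 4, 4, 5, 5
  row 6: 1, 1, 1, 2, 3, 4, 4, 5, 6
  row 7: 1, 1, 2, 3, 4, 5, 5, 6, 7
  row 8: 1, 2, 3, 4, 5, 6, 6, 7, 8
  row 9: 1, 2, 3, 4, 5, 6, 7, 8, 9

hence w(1..9) = (1, 5, 4, 6, 8, 9, 3, 2, 7).

D(w) has 14 cells with 4 SE-corners; essential set:

[(2, 4, 1), (6, 3, 1), (6, 7, 4), (7, 2, 1)]
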